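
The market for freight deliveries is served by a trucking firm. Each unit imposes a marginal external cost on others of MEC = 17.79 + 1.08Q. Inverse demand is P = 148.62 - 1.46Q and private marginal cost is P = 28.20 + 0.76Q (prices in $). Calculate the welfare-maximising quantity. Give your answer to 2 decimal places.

Social marginal cost = private MC + MEC = 45.99 + 1.84Q.
Set SMC = demand: 45.99 + 1.84Q = 148.62 - 1.46Q → Q* = 31.1000.

Q* = 31.10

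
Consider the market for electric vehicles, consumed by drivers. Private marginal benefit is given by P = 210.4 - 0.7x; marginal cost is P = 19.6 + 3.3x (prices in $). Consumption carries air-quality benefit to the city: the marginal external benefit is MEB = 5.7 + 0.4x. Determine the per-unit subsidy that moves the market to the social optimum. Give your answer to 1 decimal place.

Social marginal benefit = demand + MEB = 216.1 - 0.3x.
Set SMB = MC: 216.1 - 0.3x = 19.6 + 3.3x → x* = 54.5833.
The Pigouvian subsidy equals MEB at x*: 5.7 + 0.4×54.5833 = 27.5333.

subsidy = $27.5 per unit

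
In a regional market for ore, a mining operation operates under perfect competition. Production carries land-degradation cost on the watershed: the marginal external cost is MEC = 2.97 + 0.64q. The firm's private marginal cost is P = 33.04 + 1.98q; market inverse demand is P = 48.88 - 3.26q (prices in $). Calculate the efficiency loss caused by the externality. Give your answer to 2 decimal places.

DWL = $2.05

Market equilibrium (private): 33.04 + 1.98q = 48.88 - 3.26q → q_m = 3.0229.
Social marginal cost = private MC + MEC = 36.01 + 2.62q.
Set SMC = demand: 36.01 + 2.62q = 48.88 - 3.26q → q* = 2.1888.
Between q* and q_m the wedge SMC − demand runs linearly from 0 to MEC(q_m), so the loss is a triangle.
DWL = ½ × 0.8341 × 4.9047 = 2.0455.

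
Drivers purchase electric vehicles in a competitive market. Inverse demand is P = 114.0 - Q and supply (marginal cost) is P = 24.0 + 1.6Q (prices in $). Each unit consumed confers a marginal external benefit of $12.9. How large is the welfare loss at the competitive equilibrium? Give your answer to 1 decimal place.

DWL = $32.0

Market equilibrium (private): 24.0 + 1.6Q = 114.0 - Q → Q_m = 34.6154.
Social marginal benefit = demand + MEB = 126.9 - Q.
Set SMB = MC: 126.9 - Q = 24.0 + 1.6Q → Q* = 39.5769.
Height of the DWL triangle at Q_m is SMB(Q_m) − MC(Q_m) = MEB(Q_m) = 12.9000.
DWL = ½ × 4.9615 × 12.9000 = 32.0017.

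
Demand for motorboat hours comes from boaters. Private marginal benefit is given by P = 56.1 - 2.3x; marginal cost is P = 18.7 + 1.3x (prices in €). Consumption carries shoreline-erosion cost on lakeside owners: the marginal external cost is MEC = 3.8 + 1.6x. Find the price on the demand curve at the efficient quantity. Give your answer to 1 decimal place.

Social marginal benefit = demand − MEC = 52.3 - 3.9x.
Set SMB = MC: 52.3 - 3.9x = 18.7 + 1.3x → x* = 6.4615.
Consumer price on the demand curve at x*: 56.1 − 2.3×6.4615 = 41.2386.

P = €41.2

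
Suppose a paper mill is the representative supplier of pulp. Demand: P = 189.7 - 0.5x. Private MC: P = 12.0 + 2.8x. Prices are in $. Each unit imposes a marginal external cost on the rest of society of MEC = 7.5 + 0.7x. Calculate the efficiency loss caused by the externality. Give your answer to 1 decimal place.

Market equilibrium (private): 12.0 + 2.8x = 189.7 - 0.5x → x_m = 53.8485.
Social marginal cost = private MC + MEC = 19.5 + 3.5x.
Set SMC = demand: 19.5 + 3.5x = 189.7 - 0.5x → x* = 42.5500.
The loss is the area between SMC and demand from x* to x_m; with linear curves that's a triangle of height MEC(x_m).
DWL = ½ × 11.2985 × 45.1939 = 255.3116.

DWL = $255.3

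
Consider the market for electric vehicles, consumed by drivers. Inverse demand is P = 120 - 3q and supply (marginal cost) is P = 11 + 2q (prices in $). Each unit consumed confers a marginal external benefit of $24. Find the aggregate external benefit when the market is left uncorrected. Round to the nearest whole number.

Market equilibrium (private): 11 + 2q = 120 - 3q → q_m = 21.8000.
Total external benefit = MEB × q_m = 24 × 21.8000 = 523.2000.

$523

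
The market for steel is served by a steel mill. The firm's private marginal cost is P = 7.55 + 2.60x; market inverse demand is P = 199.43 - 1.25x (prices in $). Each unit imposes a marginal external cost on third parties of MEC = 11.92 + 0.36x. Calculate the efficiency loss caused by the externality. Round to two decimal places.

Market equilibrium (private): 7.55 + 2.60x = 199.43 - 1.25x → x_m = 49.8390.
Social marginal cost = private MC + MEC = 19.47 + 2.96x.
Set SMC = demand: 19.47 + 2.96x = 199.43 - 1.25x → x* = 42.7458.
Between x* and x_m the wedge SMC − demand runs linearly from 0 to MEC(x_m), so the loss is a triangle.
DWL = ½ × 7.0932 × 29.8620 = 105.9086.

DWL = $105.91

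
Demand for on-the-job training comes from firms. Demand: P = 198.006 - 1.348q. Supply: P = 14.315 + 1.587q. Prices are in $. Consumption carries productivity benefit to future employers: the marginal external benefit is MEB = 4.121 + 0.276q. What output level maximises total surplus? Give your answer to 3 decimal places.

q* = 70.633

Social marginal benefit = demand + MEB = 202.127 - 1.072q.
Set SMB = MC: 202.127 - 1.072q = 14.315 + 1.587q → q* = 70.6326.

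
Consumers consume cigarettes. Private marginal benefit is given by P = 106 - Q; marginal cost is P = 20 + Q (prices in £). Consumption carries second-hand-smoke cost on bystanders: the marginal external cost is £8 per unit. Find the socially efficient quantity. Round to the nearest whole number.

Q* = 39

Social marginal benefit = demand − MEC = 98 - Q.
Set SMB = MC: 98 - Q = 20 + Q → Q* = 39.0000.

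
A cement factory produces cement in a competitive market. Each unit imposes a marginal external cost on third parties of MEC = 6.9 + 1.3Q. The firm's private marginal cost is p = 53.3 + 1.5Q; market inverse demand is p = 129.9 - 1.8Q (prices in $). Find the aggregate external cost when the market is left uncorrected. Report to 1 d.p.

Market equilibrium (private): 53.3 + 1.5Q = 129.9 - 1.8Q → Q_m = 23.2121.
Total external cost = ∫₀^{Q_m} (6.9 + 1.3Q) dQ = 6.9×23.2121 + ½×1.3×23.2121² = 510.3845.

$510.4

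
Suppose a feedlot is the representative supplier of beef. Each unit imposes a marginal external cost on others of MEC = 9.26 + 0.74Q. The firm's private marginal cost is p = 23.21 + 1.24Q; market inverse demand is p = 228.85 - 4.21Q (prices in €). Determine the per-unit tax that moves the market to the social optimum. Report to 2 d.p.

tax = €32.74 per unit

Social marginal cost = private MC + MEC = 32.47 + 1.98Q.
Set SMC = demand: 32.47 + 1.98Q = 228.85 - 4.21Q → Q* = 31.7254.
The Pigouvian tax equals MEC at Q*: 9.26 + 0.74×31.7254 = 32.7368.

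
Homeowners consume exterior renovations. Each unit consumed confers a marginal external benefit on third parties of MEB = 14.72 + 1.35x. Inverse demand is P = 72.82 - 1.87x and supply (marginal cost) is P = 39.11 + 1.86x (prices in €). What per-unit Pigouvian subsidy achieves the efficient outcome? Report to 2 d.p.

Social marginal benefit = demand + MEB = 87.54 - 0.52x.
Set SMB = MC: 87.54 - 0.52x = 39.11 + 1.86x → x* = 20.3487.
The Pigouvian subsidy equals MEB at x*: 14.72 + 1.35×20.3487 = 42.1907.

subsidy = €42.19 per unit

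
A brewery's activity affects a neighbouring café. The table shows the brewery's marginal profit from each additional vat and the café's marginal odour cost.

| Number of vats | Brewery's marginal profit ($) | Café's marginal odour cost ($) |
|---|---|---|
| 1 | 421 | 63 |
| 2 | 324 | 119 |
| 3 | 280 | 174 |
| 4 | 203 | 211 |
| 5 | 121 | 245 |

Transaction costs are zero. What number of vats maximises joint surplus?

Bargaining reaches the level where marginal profit last exceeds marginal odour cost.
That holds through level 3 (280 ≥ 174) but not at 4 (203 < 211).

3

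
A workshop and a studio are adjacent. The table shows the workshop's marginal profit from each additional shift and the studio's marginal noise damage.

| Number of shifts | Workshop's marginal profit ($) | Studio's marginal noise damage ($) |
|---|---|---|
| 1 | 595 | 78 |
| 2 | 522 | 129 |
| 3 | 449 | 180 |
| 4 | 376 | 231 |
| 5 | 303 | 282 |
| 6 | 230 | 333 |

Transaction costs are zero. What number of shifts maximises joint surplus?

5

Bargaining reaches the level where marginal profit last exceeds marginal noise damage.
That holds through level 5 (303 ≥ 282) but not at 6 (230 < 333).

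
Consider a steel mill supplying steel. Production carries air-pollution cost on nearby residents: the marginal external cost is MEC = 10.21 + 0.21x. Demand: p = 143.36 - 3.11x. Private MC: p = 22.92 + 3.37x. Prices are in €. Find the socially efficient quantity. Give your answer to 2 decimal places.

Social marginal cost = private MC + MEC = 33.13 + 3.58x.
Set SMC = demand: 33.13 + 3.58x = 143.36 - 3.11x → x* = 16.4768.

x* = 16.48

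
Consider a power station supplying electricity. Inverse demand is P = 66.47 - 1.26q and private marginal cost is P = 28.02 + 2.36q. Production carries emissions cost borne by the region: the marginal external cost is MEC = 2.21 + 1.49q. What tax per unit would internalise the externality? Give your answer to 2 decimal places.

tax = 12.78 per unit

Social marginal cost = private MC + MEC = 30.23 + 3.85q.
Set SMC = demand: 30.23 + 3.85q = 66.47 - 1.26q → q* = 7.0920.
The Pigouvian tax equals MEC at q*: 2.21 + 1.49×7.0920 = 12.7771.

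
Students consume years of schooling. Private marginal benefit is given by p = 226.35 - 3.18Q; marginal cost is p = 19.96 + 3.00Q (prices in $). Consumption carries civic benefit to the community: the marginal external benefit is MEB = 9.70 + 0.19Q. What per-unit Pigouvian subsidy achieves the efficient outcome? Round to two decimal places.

Social marginal benefit = demand + MEB = 236.05 - 2.99Q.
Set SMB = MC: 236.05 - 2.99Q = 19.96 + 3.00Q → Q* = 36.0751.
The Pigouvian subsidy equals MEB at Q*: 9.70 + 0.19×36.0751 = 16.5543.

subsidy = $16.55 per unit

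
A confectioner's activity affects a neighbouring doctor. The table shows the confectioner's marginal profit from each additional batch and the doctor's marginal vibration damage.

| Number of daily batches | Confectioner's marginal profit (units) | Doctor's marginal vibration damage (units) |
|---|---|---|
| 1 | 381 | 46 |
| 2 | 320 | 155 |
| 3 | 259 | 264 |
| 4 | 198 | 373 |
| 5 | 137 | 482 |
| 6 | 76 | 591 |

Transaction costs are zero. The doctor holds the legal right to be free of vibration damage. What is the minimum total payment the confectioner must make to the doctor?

201

Efficient level: marginal profit ≥ marginal vibration damage through level 2, so k* = 2.
With the doctor holding the right, the confectioner must at least compensate total damage at k*: 46 + 155 = 201.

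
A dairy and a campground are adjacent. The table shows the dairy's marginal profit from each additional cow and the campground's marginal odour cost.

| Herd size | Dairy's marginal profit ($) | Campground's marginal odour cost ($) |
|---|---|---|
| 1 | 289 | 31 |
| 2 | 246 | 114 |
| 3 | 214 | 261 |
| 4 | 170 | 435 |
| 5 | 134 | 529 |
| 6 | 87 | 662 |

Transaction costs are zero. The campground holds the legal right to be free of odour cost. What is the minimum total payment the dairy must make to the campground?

Efficient level: marginal profit ≥ marginal odour cost through level 2, so k* = 2.
With the campground holding the right, the dairy must at least compensate total damage at k*: 31 + 114 = 145.

$145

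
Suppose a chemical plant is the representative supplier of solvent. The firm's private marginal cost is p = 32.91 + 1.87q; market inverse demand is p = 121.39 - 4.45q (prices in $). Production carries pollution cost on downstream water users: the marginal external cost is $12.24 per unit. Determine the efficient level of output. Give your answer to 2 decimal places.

Social marginal cost = private MC + MEC = 45.15 + 1.87q.
Set SMC = demand: 45.15 + 1.87q = 121.39 - 4.45q → q* = 12.0633.

q* = 12.06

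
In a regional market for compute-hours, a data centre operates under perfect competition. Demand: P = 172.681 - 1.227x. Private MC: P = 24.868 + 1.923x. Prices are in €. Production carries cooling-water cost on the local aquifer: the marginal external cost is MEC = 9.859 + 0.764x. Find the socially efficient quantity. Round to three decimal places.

x* = 35.246

Social marginal cost = private MC + MEC = 34.727 + 2.687x.
Set SMC = demand: 34.727 + 2.687x = 172.681 - 1.227x → x* = 35.2463.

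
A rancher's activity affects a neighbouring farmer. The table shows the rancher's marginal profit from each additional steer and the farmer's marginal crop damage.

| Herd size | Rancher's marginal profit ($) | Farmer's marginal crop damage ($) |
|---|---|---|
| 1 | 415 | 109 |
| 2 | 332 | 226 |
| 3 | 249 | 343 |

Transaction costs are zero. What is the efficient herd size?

2

Bargaining reaches the level where marginal profit last exceeds marginal crop damage.
That holds through level 2 (332 ≥ 226) but not at 3 (249 < 343).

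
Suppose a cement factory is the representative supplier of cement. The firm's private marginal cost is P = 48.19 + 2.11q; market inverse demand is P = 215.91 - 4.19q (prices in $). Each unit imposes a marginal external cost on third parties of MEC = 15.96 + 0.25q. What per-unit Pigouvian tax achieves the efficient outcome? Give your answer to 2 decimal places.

tax = $21.75 per unit

Social marginal cost = private MC + MEC = 64.15 + 2.36q.
Set SMC = demand: 64.15 + 2.36q = 215.91 - 4.19q → q* = 23.1695.
The Pigouvian tax equals MEC at q*: 15.96 + 0.25×23.1695 = 21.7524.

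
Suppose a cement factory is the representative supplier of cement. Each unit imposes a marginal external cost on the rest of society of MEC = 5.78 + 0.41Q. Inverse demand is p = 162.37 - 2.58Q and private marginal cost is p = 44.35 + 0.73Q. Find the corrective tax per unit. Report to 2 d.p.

Social marginal cost = private MC + MEC = 50.13 + 1.14Q.
Set SMC = demand: 50.13 + 1.14Q = 162.37 - 2.58Q → Q* = 30.1720.
The Pigouvian tax equals MEC at Q*: 5.78 + 0.41×30.1720 = 18.1505.

tax = 18.15 per unit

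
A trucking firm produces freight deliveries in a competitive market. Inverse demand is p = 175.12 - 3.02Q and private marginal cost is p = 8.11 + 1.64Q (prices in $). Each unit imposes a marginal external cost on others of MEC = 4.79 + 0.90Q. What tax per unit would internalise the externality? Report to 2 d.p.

tax = $31.05 per unit

Social marginal cost = private MC + MEC = 12.90 + 2.54Q.
Set SMC = demand: 12.90 + 2.54Q = 175.12 - 3.02Q → Q* = 29.1763.
The Pigouvian tax equals MEC at Q*: 4.79 + 0.90×29.1763 = 31.0487.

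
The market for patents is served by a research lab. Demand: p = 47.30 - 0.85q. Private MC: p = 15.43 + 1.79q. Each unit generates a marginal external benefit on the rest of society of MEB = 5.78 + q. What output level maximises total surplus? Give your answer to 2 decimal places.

q* = 22.96

Social marginal cost = private MC − MEB = 9.65 + 0.79q.
Set SMC = demand: 9.65 + 0.79q = 47.30 - 0.85q → q* = 22.9573.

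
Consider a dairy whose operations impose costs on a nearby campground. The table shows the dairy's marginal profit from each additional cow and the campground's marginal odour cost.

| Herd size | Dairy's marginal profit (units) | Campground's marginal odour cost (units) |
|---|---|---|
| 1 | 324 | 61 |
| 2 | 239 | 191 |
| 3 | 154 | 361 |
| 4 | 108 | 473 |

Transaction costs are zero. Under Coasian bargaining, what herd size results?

Bargaining reaches the level where marginal profit last exceeds marginal odour cost.
That holds through level 2 (239 ≥ 191) but not at 3 (154 < 361).

2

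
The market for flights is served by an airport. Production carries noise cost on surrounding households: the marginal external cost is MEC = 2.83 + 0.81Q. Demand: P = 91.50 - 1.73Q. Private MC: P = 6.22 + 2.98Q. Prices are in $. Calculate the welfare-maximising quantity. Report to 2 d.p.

Social marginal cost = private MC + MEC = 9.05 + 3.79Q.
Set SMC = demand: 9.05 + 3.79Q = 91.50 - 1.73Q → Q* = 14.9366.

Q* = 14.94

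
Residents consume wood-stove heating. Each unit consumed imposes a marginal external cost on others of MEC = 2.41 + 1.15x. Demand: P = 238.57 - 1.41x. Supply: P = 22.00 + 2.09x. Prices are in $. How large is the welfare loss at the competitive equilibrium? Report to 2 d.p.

DWL = $581.97

Market equilibrium (private): 22.00 + 2.09x = 238.57 - 1.41x → x_m = 61.8771.
Social marginal benefit = demand − MEC = 236.16 - 2.56x.
Set SMB = MC: 236.16 - 2.56x = 22.00 + 2.09x → x* = 46.0559.
Between x* and x_m the wedge MC − SMB runs linearly from 0 to MEC(x_m), so the loss is a triangle.
DWL = ½ × 15.8212 × 73.5687 = 581.9726.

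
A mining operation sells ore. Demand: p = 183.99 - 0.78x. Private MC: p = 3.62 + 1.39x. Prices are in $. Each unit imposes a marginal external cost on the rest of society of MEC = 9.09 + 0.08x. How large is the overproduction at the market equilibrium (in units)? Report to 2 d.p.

7.00 units

Market equilibrium (private): 3.62 + 1.39x = 183.99 - 0.78x → x_m = 83.1198.
Social marginal cost = private MC + MEC = 12.71 + 1.47x.
Set SMC = demand: 12.71 + 1.47x = 183.99 - 0.78x → x* = 76.1244.
Gap = |83.1198 − 76.1244| = 6.9954.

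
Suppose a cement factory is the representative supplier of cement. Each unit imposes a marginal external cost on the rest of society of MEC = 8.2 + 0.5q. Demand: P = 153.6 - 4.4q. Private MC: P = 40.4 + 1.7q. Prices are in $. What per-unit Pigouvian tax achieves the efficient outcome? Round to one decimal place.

Social marginal cost = private MC + MEC = 48.6 + 2.2q.
Set SMC = demand: 48.6 + 2.2q = 153.6 - 4.4q → q* = 15.9091.
The Pigouvian tax equals MEC at q*: 8.2 + 0.5×15.9091 = 16.1546.

tax = $16.2 per unit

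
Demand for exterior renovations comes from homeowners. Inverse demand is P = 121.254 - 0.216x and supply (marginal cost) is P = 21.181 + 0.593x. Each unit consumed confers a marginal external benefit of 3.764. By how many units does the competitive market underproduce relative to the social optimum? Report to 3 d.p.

4.653 units

Market equilibrium (private): 21.181 + 0.593x = 121.254 - 0.216x → x_m = 123.6996.
Social marginal benefit = demand + MEB = 125.018 - 0.216x.
Set SMB = MC: 125.018 - 0.216x = 21.181 + 0.593x → x* = 128.3523.
Gap = |123.6996 − 128.3523| = 4.6527.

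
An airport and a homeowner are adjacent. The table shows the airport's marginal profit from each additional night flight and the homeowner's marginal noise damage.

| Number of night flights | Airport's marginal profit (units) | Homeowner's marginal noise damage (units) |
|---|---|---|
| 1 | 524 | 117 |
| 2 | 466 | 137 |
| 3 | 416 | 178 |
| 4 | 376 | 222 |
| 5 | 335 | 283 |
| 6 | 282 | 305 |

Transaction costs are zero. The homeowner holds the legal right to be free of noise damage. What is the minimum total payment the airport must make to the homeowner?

937

Efficient level: marginal profit ≥ marginal noise damage through level 5, so k* = 5.
With the homeowner holding the right, the airport must at least compensate total damage at k*: 117 + 137 + 178 + 222 + 283 = 937.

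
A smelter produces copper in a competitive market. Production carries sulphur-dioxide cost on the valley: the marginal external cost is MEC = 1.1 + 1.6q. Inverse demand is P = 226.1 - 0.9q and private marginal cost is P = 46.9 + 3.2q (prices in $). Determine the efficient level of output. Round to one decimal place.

q* = 31.2

Social marginal cost = private MC + MEC = 48.0 + 4.8q.
Set SMC = demand: 48.0 + 4.8q = 226.1 - 0.9q → q* = 31.2456.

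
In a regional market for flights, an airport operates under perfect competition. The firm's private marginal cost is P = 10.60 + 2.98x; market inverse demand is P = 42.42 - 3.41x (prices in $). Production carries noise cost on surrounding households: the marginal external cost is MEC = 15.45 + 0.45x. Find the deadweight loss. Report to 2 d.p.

DWL = $22.88

Market equilibrium (private): 10.60 + 2.98x = 42.42 - 3.41x → x_m = 4.9797.
Social marginal cost = private MC + MEC = 26.05 + 3.43x.
Set SMC = demand: 26.05 + 3.43x = 42.42 - 3.41x → x* = 2.3933.
Between x* and x_m the wedge SMC − demand runs linearly from 0 to MEC(x_m), so the loss is a triangle.
DWL = ½ × 2.5864 × 17.6908 = 22.8777.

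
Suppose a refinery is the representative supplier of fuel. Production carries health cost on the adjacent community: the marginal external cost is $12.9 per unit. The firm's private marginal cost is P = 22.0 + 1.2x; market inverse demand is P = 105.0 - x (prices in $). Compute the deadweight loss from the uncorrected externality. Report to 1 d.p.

DWL = $37.8

Market equilibrium (private): 22.0 + 1.2x = 105.0 - x → x_m = 37.7273.
Social marginal cost = private MC + MEC = 34.9 + 1.2x.
Set SMC = demand: 34.9 + 1.2x = 105.0 - x → x* = 31.8636.
Height of the DWL triangle at x_m is SMC(x_m) − demand(x_m) = MEC(x_m) = 12.9000.
DWL = ½ × 5.8637 × 12.9000 = 37.8209.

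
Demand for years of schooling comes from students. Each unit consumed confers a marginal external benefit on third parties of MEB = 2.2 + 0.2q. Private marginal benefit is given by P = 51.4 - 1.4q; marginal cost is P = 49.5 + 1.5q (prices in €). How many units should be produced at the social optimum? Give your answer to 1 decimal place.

q* = 1.5

Social marginal benefit = demand + MEB = 53.6 - 1.2q.
Set SMB = MC: 53.6 - 1.2q = 49.5 + 1.5q → q* = 1.5185.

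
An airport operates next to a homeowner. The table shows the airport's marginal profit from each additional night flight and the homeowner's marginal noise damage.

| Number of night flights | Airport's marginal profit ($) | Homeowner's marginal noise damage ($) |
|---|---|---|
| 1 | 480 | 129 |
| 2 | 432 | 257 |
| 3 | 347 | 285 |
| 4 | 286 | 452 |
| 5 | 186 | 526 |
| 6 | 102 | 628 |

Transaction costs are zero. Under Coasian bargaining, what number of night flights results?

Bargaining reaches the level where marginal profit last exceeds marginal noise damage.
That holds through level 3 (347 ≥ 285) but not at 4 (286 < 452).

3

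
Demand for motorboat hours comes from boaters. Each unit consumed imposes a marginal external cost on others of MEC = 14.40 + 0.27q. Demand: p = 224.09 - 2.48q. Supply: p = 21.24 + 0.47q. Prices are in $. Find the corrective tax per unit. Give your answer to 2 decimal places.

tax = $30.20 per unit

Social marginal benefit = demand − MEC = 209.69 - 2.75q.
Set SMB = MC: 209.69 - 2.75q = 21.24 + 0.47q → q* = 58.5248.
The Pigouvian tax equals MEC at q*: 14.40 + 0.27×58.5248 = 30.2017.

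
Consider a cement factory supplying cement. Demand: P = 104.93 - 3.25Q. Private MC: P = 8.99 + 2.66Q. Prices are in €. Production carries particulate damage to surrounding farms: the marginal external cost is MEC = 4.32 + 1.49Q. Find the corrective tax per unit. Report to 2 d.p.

tax = €22.77 per unit

Social marginal cost = private MC + MEC = 13.31 + 4.15Q.
Set SMC = demand: 13.31 + 4.15Q = 104.93 - 3.25Q → Q* = 12.3811.
The Pigouvian tax equals MEC at Q*: 4.32 + 1.49×12.3811 = 22.7678.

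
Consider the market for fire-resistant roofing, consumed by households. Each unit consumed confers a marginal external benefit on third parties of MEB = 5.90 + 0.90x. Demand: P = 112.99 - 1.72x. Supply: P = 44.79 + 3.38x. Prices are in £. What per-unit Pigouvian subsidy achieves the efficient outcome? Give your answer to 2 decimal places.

subsidy = £21.78 per unit

Social marginal benefit = demand + MEB = 118.89 - 0.82x.
Set SMB = MC: 118.89 - 0.82x = 44.79 + 3.38x → x* = 17.6429.
The Pigouvian subsidy equals MEB at x*: 5.90 + 0.90×17.6429 = 21.7786.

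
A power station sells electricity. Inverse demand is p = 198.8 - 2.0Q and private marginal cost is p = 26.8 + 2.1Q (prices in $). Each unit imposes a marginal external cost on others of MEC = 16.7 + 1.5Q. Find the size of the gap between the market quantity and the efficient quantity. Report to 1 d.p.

Market equilibrium (private): 26.8 + 2.1Q = 198.8 - 2.0Q → Q_m = 41.9512.
Social marginal cost = private MC + MEC = 43.5 + 3.6Q.
Set SMC = demand: 43.5 + 3.6Q = 198.8 - 2.0Q → Q* = 27.7321.
Gap = |41.9512 − 27.7321| = 14.2191.

14.2 units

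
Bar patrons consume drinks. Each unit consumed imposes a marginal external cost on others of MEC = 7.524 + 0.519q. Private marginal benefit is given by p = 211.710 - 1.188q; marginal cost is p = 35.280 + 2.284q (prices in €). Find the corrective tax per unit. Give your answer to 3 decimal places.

Social marginal benefit = demand − MEC = 204.186 - 1.707q.
Set SMB = MC: 204.186 - 1.707q = 35.280 + 2.284q → q* = 42.3217.
The Pigouvian tax equals MEC at q*: 7.524 + 0.519×42.3217 = 29.4890.

tax = €29.489 per unit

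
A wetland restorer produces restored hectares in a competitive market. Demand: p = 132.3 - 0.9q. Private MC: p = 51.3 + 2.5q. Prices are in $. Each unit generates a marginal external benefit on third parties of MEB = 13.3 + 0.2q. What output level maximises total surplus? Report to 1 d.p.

Social marginal cost = private MC − MEB = 38.0 + 2.3q.
Set SMC = demand: 38.0 + 2.3q = 132.3 - 0.9q → q* = 29.4688.

q* = 29.5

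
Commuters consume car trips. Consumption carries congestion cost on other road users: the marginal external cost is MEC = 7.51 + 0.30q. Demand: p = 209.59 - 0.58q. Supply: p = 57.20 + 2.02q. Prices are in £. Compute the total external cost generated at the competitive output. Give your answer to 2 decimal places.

Market equilibrium (private): 57.20 + 2.02q = 209.59 - 0.58q → q_m = 58.6115.
Total external cost = ∫₀^{q_m} (7.51 + 0.30q) dq = 7.51×58.6115 + ½×0.30×58.6115² = 955.4686.

£955.47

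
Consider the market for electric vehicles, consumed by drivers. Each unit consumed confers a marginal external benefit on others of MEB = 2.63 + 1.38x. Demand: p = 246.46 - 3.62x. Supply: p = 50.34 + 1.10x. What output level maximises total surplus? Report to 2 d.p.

Social marginal benefit = demand + MEB = 249.09 - 2.24x.
Set SMB = MC: 249.09 - 2.24x = 50.34 + 1.10x → x* = 59.5060.

x* = 59.51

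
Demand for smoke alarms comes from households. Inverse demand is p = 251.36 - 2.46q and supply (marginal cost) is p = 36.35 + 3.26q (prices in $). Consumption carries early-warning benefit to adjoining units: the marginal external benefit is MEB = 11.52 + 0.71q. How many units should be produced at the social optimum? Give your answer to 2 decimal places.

q* = 45.22

Social marginal benefit = demand + MEB = 262.88 - 1.75q.
Set SMB = MC: 262.88 - 1.75q = 36.35 + 3.26q → q* = 45.2156.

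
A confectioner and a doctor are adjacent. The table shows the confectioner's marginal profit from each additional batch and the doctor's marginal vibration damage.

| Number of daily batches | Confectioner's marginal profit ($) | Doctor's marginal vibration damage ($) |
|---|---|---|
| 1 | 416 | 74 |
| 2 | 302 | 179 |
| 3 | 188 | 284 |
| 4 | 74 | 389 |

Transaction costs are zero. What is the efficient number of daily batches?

Bargaining reaches the level where marginal profit last exceeds marginal vibration damage.
That holds through level 2 (302 ≥ 179) but not at 3 (188 < 284).

2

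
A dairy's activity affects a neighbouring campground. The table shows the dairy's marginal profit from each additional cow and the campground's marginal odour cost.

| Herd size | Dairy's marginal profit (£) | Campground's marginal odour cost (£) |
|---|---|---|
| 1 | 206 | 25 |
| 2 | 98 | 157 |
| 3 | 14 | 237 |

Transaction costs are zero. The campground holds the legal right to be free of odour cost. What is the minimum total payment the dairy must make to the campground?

Efficient level: marginal profit ≥ marginal odour cost through level 1, so k* = 1.
With the campground holding the right, the dairy must at least compensate total damage at k*: 25 = 25.

£25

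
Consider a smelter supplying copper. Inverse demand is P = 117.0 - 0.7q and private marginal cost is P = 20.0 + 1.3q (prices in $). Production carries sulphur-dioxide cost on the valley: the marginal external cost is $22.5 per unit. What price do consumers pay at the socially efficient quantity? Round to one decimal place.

P = $90.9

Social marginal cost = private MC + MEC = 42.5 + 1.3q.
Set SMC = demand: 42.5 + 1.3q = 117.0 - 0.7q → q* = 37.2500.
Consumer price on the demand curve at q*: 117.0 − 0.7×37.2500 = 90.9250.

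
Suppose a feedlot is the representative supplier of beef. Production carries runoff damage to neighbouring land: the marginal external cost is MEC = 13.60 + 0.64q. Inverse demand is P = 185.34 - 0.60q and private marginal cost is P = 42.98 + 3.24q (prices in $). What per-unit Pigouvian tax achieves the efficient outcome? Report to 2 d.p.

tax = $31.99 per unit

Social marginal cost = private MC + MEC = 56.58 + 3.88q.
Set SMC = demand: 56.58 + 3.88q = 185.34 - 0.60q → q* = 28.7411.
The Pigouvian tax equals MEC at q*: 13.60 + 0.64×28.7411 = 31.9943.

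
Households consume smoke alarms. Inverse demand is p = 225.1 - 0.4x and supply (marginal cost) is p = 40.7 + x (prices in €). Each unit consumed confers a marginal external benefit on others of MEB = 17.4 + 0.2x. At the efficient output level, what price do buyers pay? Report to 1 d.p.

P = €157.8

Social marginal benefit = demand + MEB = 242.5 - 0.2x.
Set SMB = MC: 242.5 - 0.2x = 40.7 + x → x* = 168.1667.
Consumer price on the demand curve at x*: 225.1 − 0.4×168.1667 = 157.8333.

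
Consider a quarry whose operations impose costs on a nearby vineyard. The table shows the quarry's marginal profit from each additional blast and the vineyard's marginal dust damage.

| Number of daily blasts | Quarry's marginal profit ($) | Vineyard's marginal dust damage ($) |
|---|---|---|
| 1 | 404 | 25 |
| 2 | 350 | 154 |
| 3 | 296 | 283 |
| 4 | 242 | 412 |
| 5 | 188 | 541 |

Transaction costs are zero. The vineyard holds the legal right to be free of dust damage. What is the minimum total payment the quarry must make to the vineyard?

Efficient level: marginal profit ≥ marginal dust damage through level 3, so k* = 3.
With the vineyard holding the right, the quarry must at least compensate total damage at k*: 25 + 154 + 283 = 462.

$462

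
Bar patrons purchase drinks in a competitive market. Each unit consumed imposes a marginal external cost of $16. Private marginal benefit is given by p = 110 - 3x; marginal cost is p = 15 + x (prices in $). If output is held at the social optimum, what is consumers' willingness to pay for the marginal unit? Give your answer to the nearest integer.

P = $51

Social marginal benefit = demand − MEC = 94 - 3x.
Set SMB = MC: 94 - 3x = 15 + x → x* = 19.7500.
Consumer price on the demand curve at x*: 110 − 3×19.7500 = 50.7500.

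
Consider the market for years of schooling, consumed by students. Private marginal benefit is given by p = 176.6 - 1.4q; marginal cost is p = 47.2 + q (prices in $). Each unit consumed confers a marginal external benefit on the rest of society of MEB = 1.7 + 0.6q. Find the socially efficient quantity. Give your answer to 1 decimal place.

Social marginal benefit = demand + MEB = 178.3 - 0.8q.
Set SMB = MC: 178.3 - 0.8q = 47.2 + q → q* = 72.8333.

q* = 72.8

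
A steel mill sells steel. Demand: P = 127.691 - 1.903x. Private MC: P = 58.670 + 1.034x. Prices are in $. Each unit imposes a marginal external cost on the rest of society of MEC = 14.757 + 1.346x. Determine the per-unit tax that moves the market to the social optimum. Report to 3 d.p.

tax = $31.810 per unit

Social marginal cost = private MC + MEC = 73.427 + 2.380x.
Set SMC = demand: 73.427 + 2.380x = 127.691 - 1.903x → x* = 12.6696.
The Pigouvian tax equals MEC at x*: 14.757 + 1.346×12.6696 = 31.8103.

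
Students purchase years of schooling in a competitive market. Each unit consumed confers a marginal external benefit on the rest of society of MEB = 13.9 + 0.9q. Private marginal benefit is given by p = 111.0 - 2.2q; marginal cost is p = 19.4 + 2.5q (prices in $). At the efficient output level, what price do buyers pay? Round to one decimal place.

Social marginal benefit = demand + MEB = 124.9 - 1.3q.
Set SMB = MC: 124.9 - 1.3q = 19.4 + 2.5q → q* = 27.7632.
Consumer price on the demand curve at q*: 111.0 − 2.2×27.7632 = 49.9210.

P = $49.9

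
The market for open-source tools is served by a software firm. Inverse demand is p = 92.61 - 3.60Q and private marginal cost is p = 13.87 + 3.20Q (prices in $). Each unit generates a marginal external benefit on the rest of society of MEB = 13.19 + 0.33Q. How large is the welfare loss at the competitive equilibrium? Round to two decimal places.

DWL = $22.36

Market equilibrium (private): 13.87 + 3.20Q = 92.61 - 3.60Q → Q_m = 11.5794.
Social marginal cost = private MC − MEB = 0.68 + 2.87Q.
Set SMC = demand: 0.68 + 2.87Q = 92.61 - 3.60Q → Q* = 14.2087.
Between Q* and Q_m the wedge demand − SMC runs linearly from 0 to MEB(Q_m), so the loss is a triangle.
DWL = ½ × 2.6293 × 17.0112 = 22.3638.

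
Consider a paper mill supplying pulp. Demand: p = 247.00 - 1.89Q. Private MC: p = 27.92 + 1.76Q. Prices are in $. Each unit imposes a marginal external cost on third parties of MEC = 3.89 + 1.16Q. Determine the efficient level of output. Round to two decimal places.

Q* = 44.74

Social marginal cost = private MC + MEC = 31.81 + 2.92Q.
Set SMC = demand: 31.81 + 2.92Q = 247.00 - 1.89Q → Q* = 44.7380.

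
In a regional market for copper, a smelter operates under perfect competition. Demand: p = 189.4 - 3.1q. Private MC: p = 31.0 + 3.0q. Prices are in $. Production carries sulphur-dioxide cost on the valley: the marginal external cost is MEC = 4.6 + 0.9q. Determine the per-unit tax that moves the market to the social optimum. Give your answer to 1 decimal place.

Social marginal cost = private MC + MEC = 35.6 + 3.9q.
Set SMC = demand: 35.6 + 3.9q = 189.4 - 3.1q → q* = 21.9714.
The Pigouvian tax equals MEC at q*: 4.6 + 0.9×21.9714 = 24.3743.

tax = $24.4 per unit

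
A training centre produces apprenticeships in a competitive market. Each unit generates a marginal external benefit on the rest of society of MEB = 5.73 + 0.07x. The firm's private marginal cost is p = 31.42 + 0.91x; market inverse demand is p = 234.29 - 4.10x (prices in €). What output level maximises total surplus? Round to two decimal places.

Social marginal cost = private MC − MEB = 25.69 + 0.84x.
Set SMC = demand: 25.69 + 0.84x = 234.29 - 4.10x → x* = 42.2267.

x* = 42.23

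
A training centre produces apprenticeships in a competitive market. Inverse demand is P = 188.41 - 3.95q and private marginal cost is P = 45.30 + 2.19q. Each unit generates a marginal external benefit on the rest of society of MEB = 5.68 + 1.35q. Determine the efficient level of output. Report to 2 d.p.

Social marginal cost = private MC − MEB = 39.62 + 0.84q.
Set SMC = demand: 39.62 + 0.84q = 188.41 - 3.95q → q* = 31.0626.

q* = 31.06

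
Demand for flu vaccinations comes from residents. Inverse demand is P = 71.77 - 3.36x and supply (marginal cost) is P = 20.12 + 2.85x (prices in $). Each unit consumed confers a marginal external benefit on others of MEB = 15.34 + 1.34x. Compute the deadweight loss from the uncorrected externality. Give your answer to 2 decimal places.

Market equilibrium (private): 20.12 + 2.85x = 71.77 - 3.36x → x_m = 8.3172.
Social marginal benefit = demand + MEB = 87.11 - 2.02x.
Set SMB = MC: 87.11 - 2.02x = 20.12 + 2.85x → x* = 13.7556.
Height of the DWL triangle at x_m is SMB(x_m) − MC(x_m) = MEB(x_m) = 26.4851.
DWL = ½ × 5.4384 × 26.4851 = 72.0183.

DWL = $72.02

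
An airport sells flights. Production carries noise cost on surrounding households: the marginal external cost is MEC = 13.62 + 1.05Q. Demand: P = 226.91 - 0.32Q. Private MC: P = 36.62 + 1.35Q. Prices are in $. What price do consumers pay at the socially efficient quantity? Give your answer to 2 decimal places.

P = $206.13

Social marginal cost = private MC + MEC = 50.24 + 2.40Q.
Set SMC = demand: 50.24 + 2.40Q = 226.91 - 0.32Q → Q* = 64.9522.
Consumer price on the demand curve at Q*: 226.91 − 0.32×64.9522 = 206.1253.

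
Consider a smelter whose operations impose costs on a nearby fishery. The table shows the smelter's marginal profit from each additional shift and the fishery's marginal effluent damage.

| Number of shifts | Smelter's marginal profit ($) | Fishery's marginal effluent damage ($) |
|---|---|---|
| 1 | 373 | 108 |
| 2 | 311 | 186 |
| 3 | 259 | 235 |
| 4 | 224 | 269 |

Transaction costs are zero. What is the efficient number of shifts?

3

Bargaining reaches the level where marginal profit last exceeds marginal effluent damage.
That holds through level 3 (259 ≥ 235) but not at 4 (224 < 269).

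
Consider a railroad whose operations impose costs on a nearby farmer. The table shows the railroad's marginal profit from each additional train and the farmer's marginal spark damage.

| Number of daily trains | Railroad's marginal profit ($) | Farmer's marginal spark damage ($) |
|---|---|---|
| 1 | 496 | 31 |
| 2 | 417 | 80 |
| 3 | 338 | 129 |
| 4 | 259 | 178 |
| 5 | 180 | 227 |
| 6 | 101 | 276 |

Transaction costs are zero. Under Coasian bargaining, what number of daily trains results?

Bargaining reaches the level where marginal profit last exceeds marginal spark damage.
That holds through level 4 (259 ≥ 178) but not at 5 (180 < 227).

4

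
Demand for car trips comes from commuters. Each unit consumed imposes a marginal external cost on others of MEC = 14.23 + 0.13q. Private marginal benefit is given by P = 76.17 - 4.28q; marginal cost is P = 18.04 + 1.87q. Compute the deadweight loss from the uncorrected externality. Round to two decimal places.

DWL = 19.03

Market equilibrium (private): 18.04 + 1.87q = 76.17 - 4.28q → q_m = 9.4520.
Social marginal benefit = demand − MEC = 61.94 - 4.41q.
Set SMB = MC: 61.94 - 4.41q = 18.04 + 1.87q → q* = 6.9904.
Between q* and q_m the wedge MC − SMB runs linearly from 0 to MEC(q_m), so the loss is a triangle.
DWL = ½ × 2.4616 × 15.4588 = 19.0267.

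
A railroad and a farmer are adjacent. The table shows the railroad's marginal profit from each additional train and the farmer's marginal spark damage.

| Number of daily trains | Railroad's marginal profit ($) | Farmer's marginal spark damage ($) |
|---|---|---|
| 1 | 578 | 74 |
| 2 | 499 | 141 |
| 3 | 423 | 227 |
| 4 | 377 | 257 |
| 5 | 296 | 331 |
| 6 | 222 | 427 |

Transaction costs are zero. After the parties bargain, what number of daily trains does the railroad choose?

Bargaining reaches the level where marginal profit last exceeds marginal spark damage.
That holds through level 4 (377 ≥ 257) but not at 5 (296 < 331).

4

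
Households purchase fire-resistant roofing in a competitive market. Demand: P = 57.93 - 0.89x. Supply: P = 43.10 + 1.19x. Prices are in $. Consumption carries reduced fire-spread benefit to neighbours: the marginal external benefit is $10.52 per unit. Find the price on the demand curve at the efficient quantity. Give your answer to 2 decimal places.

Social marginal benefit = demand + MEB = 68.45 - 0.89x.
Set SMB = MC: 68.45 - 0.89x = 43.10 + 1.19x → x* = 12.1875.
Consumer price on the demand curve at x*: 57.93 − 0.89×12.1875 = 47.0831.

P = $47.08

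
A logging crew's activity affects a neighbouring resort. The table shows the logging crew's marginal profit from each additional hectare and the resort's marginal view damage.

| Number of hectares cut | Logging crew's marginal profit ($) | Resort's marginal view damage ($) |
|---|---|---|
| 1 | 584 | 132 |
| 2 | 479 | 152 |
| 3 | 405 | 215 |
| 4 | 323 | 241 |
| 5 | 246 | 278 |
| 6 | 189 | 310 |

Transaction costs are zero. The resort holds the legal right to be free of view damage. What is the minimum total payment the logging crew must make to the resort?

Efficient level: marginal profit ≥ marginal view damage through level 4, so k* = 4.
With the resort holding the right, the logging crew must at least compensate total damage at k*: 132 + 152 + 215 + 241 = 740.

$740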